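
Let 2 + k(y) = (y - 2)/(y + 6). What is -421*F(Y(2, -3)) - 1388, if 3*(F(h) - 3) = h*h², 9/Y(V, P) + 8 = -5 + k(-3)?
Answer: -328612819/125000 ≈ -2628.9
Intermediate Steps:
k(y) = -2 + (-2 + y)/(6 + y) (k(y) = -2 + (y - 2)/(y + 6) = -2 + (-2 + y)/(6 + y))
Y(V, P) = -27/50 (Y(V, P) = 9/(-8 + (-5 + (-14 - 1*(-3))/(6 - 3))) = 9/(-8 + (-5 + (-14 + 3)/3)) = 9/(-8 + (-5 + (⅓)*(-11))) = 9/(-8 + (-5 - 11/3)) = 9/(-8 - 26/3) = 9/(-50/3) = 9*(-3/50) = -27/50)
F(h) = 3 + h³/3 (F(h) = 3 + (h*h²)/3 = 3 + h³/3)
-421*F(Y(2, -3)) - 1388 = -421*(3 + (-27/50)³/3) - 1388 = -421*(3 + (⅓)*(-19683/125000)) - 1388 = -421*(3 - 6561/125000) - 1388 = -421*368439/125000 - 1388 = -155112819/125000 - 1388 = -328612819/125000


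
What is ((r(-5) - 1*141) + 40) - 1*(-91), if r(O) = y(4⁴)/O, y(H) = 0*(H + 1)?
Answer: -10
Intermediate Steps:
y(H) = 0 (y(H) = 0*(1 + H) = 0)
r(O) = 0 (r(O) = 0/O = 0)
((r(-5) - 1*141) + 40) - 1*(-91) = ((0 - 1*141) + 40) - 1*(-91) = ((0 - 141) + 40) + 91 = (-141 + 40) + 91 = -101 + 91 = -10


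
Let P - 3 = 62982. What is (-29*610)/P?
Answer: -3538/12597 ≈ -0.28086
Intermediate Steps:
P = 62985 (P = 3 + 62982 = 62985)
(-29*610)/P = -29*610/62985 = -17690*1/62985 = -3538/12597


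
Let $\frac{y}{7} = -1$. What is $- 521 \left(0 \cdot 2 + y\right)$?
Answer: $3647$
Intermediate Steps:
$y = -7$ ($y = 7 \left(-1\right) = -7$)
$- 521 \left(0 \cdot 2 + y\right) = - 521 \left(0 \cdot 2 - 7\right) = - 521 \left(0 - 7\right) = \left(-521\right) \left(-7\right) = 3647$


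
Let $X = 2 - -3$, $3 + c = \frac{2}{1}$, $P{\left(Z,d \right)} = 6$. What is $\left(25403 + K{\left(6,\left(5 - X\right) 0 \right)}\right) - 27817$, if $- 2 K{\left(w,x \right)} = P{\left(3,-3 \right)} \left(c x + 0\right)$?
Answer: $-2414$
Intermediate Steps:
$c = -1$ ($c = -3 + \frac{2}{1} = -3 + 2 \cdot 1 = -3 + 2 = -1$)
$X = 5$ ($X = 2 + 3 = 5$)
$K{\left(w,x \right)} = 3 x$ ($K{\left(w,x \right)} = - \frac{6 \left(- x + 0\right)}{2} = - \frac{6 \left(- x\right)}{2} = - \frac{\left(-6\right) x}{2} = 3 x$)
$\left(25403 + K{\left(6,\left(5 - X\right) 0 \right)}\right) - 27817 = \left(25403 + 3 \left(5 - 5\right) 0\right) - 27817 = \left(25403 + 3 \cdot 0 \cdot 0\right) - 27817 = \left(25403 + 3 \cdot 0\right) - 27817 = \left(25403 + 0\right) - 27817 = 25403 - 27817 = -2414$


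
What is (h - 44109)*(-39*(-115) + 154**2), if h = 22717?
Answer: -603275792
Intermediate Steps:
(h - 44109)*(-39*(-115) + 154**2) = (22717 - 44109)*(-39*(-115) + 154**2) = -21392*(4485 + 23716) = -21392*28201 = -603275792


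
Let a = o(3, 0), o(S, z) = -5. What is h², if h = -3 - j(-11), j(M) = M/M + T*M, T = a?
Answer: 3481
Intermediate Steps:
a = -5
T = -5
j(M) = 1 - 5*M (j(M) = M/M - 5*M = 1 - 5*M)
h = -59 (h = -3 - (1 - 5*(-11)) = -3 - (1 + 55) = -3 - 1*56 = -3 - 56 = -59)
h² = (-59)² = 3481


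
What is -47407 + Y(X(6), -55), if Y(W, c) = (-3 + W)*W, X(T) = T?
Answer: -47389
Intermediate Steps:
Y(W, c) = W*(-3 + W)
-47407 + Y(X(6), -55) = -47407 + 6*(-3 + 6) = -47407 + 6*3 = -47407 + 18 = -47389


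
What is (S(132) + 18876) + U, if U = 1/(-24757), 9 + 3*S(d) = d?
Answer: 468328168/24757 ≈ 18917.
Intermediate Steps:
S(d) = -3 + d/3
U = -1/24757 ≈ -4.0393e-5
(S(132) + 18876) + U = ((-3 + (1/3)*132) + 18876) - 1/24757 = ((-3 + 44) + 18876) - 1/24757 = (41 + 18876) - 1/24757 = 18917 - 1/24757 = 468328168/24757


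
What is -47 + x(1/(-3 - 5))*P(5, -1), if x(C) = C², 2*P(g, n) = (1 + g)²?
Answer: -1495/32 ≈ -46.719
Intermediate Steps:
P(g, n) = (1 + g)²/2
-47 + x(1/(-3 - 5))*P(5, -1) = -47 + (1/(-3 - 5))²*((1 + 5)²/2) = -47 + (1/(-8))²*((½)*6²) = -47 + (-⅛)²*((½)*36) = -47 + (1/64)*18 = -47 + 9/32 = -1495/32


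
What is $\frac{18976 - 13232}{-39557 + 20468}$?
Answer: $- \frac{5744}{19089} \approx -0.30091$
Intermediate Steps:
$\frac{18976 - 13232}{-39557 + 20468} = \frac{5744}{-19089} = 5744 \left(- \frac{1}{19089}\right) = - \frac{5744}{19089}$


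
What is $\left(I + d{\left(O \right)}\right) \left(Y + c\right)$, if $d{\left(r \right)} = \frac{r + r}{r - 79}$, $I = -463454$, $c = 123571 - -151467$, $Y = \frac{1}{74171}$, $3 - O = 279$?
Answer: $- \frac{3356296858776257382}{26330705} \approx -1.2747 \cdot 10^{11}$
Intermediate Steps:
$O = -276$ ($O = 3 - 279 = -276$)
$Y = \frac{1}{74171} \approx 1.3482 \cdot 10^{-5}$
$c = 275038$ ($c = 123571 + 151467 = 275038$)
$d{\left(r \right)} = \frac{2 r}{-79 + r}$
$\left(I + d{\left(O \right)}\right) \left(Y + c\right) = \left(-463454 + 2 \left(-276\right) \frac{1}{-79 - 276}\right) \left(\frac{1}{74171} + 275038\right) = \left(-463454 + 2 \left(-276\right) \frac{1}{-355}\right) \frac{20399843499}{74171} = \left(-463454 + 2 \left(-276\right) \left(- \frac{1}{355}\right)\right) \frac{20399843499}{74171} = \left(-463454 + \frac{552}{355}\right) \frac{20399843499}{74171} = \left(- \frac{164525618}{355}\right) \frac{20399843499}{74171} = - \frac{3356296858776257382}{26330705}$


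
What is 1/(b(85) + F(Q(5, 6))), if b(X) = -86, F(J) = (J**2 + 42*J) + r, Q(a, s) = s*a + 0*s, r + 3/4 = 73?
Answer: 4/8585 ≈ 0.00046593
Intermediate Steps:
r = 289/4 (r = -3/4 + 73 = 289/4 ≈ 72.250)
Q(a, s) = a*s (Q(a, s) = a*s + 0 = a*s)
F(J) = 289/4 + J**2 + 42*J (F(J) = (J**2 + 42*J) + 289/4 = 289/4 + J**2 + 42*J)
1/(b(85) + F(Q(5, 6))) = 1/(-86 + (289/4 + (5*6)**2 + 42*(5*6))) = 1/(-86 + (289/4 + 30**2 + 42*30)) = 1/(-86 + (289/4 + 900 + 1260)) = 1/(-86 + 8929/4) = 1/(8585/4) = 4/8585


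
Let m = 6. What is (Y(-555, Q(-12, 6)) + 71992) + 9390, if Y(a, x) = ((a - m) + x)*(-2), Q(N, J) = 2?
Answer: 82500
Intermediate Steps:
Y(a, x) = 12 - 2*a - 2*x (Y(a, x) = ((a - 1*6) + x)*(-2) = ((a - 6) + x)*(-2) = ((-6 + a) + x)*(-2) = (-6 + a + x)*(-2) = 12 - 2*a - 2*x)
(Y(-555, Q(-12, 6)) + 71992) + 9390 = ((12 - 2*(-555) - 2*2) + 71992) + 9390 = ((12 + 1110 - 4) + 71992) + 9390 = (1118 + 71992) + 9390 = 73110 + 9390 = 82500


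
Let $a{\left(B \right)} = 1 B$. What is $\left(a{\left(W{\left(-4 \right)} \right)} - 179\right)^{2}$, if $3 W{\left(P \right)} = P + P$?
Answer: $\frac{297025}{9} \approx 33003.0$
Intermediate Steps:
$W{\left(P \right)} = \frac{2 P}{3}$ ($W{\left(P \right)} = \frac{P + P}{3} = \frac{2 P}{3}$)
$a{\left(B \right)} = B$
$\left(a{\left(W{\left(-4 \right)} \right)} - 179\right)^{2} = \left(\frac{2}{3} \left(-4\right) - 179\right)^{2} = \left(- \frac{8}{3} - 179\right)^{2} = \left(- \frac{545}{3}\right)^{2} = \frac{297025}{9}$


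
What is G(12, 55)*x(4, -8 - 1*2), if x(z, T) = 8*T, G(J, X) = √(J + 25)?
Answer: -80*√37 ≈ -486.62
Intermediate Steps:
G(J, X) = √(25 + J)
G(12, 55)*x(4, -8 - 1*2) = √(25 + 12)*(8*(-8 - 1*2)) = √37*(8*(-8 - 2)) = √37*(8*(-10)) = √37*(-80) = -80*√37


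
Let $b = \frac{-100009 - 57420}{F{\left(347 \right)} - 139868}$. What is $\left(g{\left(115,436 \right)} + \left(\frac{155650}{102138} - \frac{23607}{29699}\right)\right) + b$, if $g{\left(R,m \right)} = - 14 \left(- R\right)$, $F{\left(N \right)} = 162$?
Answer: $\frac{34225785946109}{21233775234} \approx 1611.9$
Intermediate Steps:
$g{\left(R,m \right)} = 14 R$
$b = \frac{157429}{139706}$ ($b = \frac{-100009 - 57420}{162 - 139868} = - \frac{157429}{-139706} = \left(-157429\right) \left(- \frac{1}{139706}\right) = \frac{157429}{139706} \approx 1.1269$)
$\left(g{\left(115,436 \right)} + \left(\frac{155650}{102138} - \frac{23607}{29699}\right)\right) + b = \left(14 \cdot 115 + \left(\frac{155650}{102138} - \frac{23607}{29699}\right)\right) + \frac{157429}{139706} = \left(1610 + \left(155650 \cdot \frac{1}{102138} - \frac{23607}{29699}\right)\right) + \frac{157429}{139706} = \left(1610 + \left(\frac{77825}{51069} - \frac{23607}{29699}\right)\right) + \frac{157429}{139706} = \left(1610 + \frac{1105738792}{1516698231}\right) + \frac{157429}{139706} = \frac{2442989890702}{1516698231} + \frac{157429}{139706} = \frac{34225785946109}{21233775234}$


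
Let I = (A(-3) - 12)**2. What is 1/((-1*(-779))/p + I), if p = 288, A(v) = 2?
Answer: 288/29579 ≈ 0.0097366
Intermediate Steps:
I = 100 (I = (2 - 12)**2 = (-10)**2 = 100)
1/((-1*(-779))/p + I) = 1/(-1*(-779)/288 + 100) = 1/(779*(1/288) + 100) = 1/(779/288 + 100) = 1/(29579/288) = 288/29579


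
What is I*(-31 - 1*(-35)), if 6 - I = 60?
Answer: -216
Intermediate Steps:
I = -54 (I = 6 - 1*60 = 6 - 60 = -54)
I*(-31 - 1*(-35)) = -54*(-31 - 1*(-35)) = -54*(-31 + 35) = -54*4 = -216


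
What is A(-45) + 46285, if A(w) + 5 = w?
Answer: 46235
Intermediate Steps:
A(w) = -5 + w
A(-45) + 46285 = (-5 - 45) + 46285 = -50 + 46285 = 46235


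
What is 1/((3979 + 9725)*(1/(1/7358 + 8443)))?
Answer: 20707865/33611344 ≈ 0.61610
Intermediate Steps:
1/((3979 + 9725)*(1/(1/7358 + 8443))) = 1/(13704*(1/(1/7358 + 8443))) = 1/(13704*(1/(62123595/7358))) = 1/(13704*(7358/62123595)) = (1/13704)*(62123595/7358) = 20707865/33611344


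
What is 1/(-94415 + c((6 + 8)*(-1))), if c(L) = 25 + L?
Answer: -1/94404 ≈ -1.0593e-5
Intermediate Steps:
1/(-94415 + c((6 + 8)*(-1))) = 1/(-94415 + (25 + (6 + 8)*(-1))) = 1/(-94415 + (25 + 14*(-1))) = 1/(-94415 + (25 - 14)) = 1/(-94415 + 11) = 1/(-94404) = -1/94404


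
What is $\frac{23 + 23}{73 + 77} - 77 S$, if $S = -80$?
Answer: $\frac{462023}{75} \approx 6160.3$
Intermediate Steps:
$\frac{23 + 23}{73 + 77} - 77 S = \frac{23 + 23}{73 + 77} - -6160 = \frac{46}{150} + 6160 = 46 \cdot \frac{1}{150} + 6160 = \frac{23}{75} + 6160 = \frac{462023}{75}$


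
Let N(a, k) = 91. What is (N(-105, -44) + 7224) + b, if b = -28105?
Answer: -20790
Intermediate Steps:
(N(-105, -44) + 7224) + b = (91 + 7224) - 28105 = 7315 - 28105 = -20790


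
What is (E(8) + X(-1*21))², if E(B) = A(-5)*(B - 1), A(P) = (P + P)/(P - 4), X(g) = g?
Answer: 14161/81 ≈ 174.83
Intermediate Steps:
A(P) = 2*P/(-4 + P) (A(P) = (2*P)/(-4 + P) = 2*P/(-4 + P))
E(B) = -10/9 + 10*B/9 (E(B) = (2*(-5)/(-4 - 5))*(B - 1) = (2*(-5)/(-9))*(-1 + B) = (2*(-5)*(-⅑))*(-1 + B) = 10*(-1 + B)/9 = -10/9 + 10*B/9)
(E(8) + X(-1*21))² = ((-10/9 + (10/9)*8) - 1*21)² = ((-10/9 + 80/9) - 21)² = (70/9 - 21)² = (-119/9)² = 14161/81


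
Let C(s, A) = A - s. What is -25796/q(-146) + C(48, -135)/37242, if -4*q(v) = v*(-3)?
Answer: 71161081/302074 ≈ 235.57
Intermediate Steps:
q(v) = 3*v/4 (q(v) = -v*(-3)/4 = -(-3)*v/4 = 3*v/4)
-25796/q(-146) + C(48, -135)/37242 = -25796/((¾)*(-146)) + (-135 - 1*48)/37242 = -25796/(-219/2) + (-135 - 48)*(1/37242) = -25796*(-2/219) - 183*1/37242 = 51592/219 - 61/12414 = 71161081/302074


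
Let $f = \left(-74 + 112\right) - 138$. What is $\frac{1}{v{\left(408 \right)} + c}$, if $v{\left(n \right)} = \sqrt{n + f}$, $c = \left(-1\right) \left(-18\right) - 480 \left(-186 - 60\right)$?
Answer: $\frac{59049}{6973568648} - \frac{\sqrt{77}}{6973568648} \approx 8.4663 \cdot 10^{-6}$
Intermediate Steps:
$f = -100$ ($f = 38 - 138 = -100$)
$c = 118098$ ($c = 18 - 480 \left(-186 - 60\right) = 18 - -118080 = 18 + 118080 = 118098$)
$v{\left(n \right)} = \sqrt{-100 + n}$ ($v{\left(n \right)} = \sqrt{n - 100} = \sqrt{-100 + n}$)
$\frac{1}{v{\left(408 \right)} + c} = \frac{1}{\sqrt{-100 + 408} + 118098} = \frac{1}{\sqrt{308} + 118098} = \frac{1}{2 \sqrt{77} + 118098} = \frac{1}{118098 + 2 \sqrt{77}}$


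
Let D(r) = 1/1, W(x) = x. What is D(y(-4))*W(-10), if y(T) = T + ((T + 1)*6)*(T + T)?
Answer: -10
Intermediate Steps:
y(T) = T + 2*T*(6 + 6*T) (y(T) = T + ((1 + T)*6)*(2*T) = T + (6 + 6*T)*(2*T) = T + 2*T*(6 + 6*T))
D(r) = 1
D(y(-4))*W(-10) = 1*(-10) = -10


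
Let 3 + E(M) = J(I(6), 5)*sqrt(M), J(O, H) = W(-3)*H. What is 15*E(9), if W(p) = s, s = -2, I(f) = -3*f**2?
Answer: -495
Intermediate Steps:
W(p) = -2
J(O, H) = -2*H
E(M) = -3 - 10*sqrt(M) (E(M) = -3 + (-2*5)*sqrt(M) = -3 - 10*sqrt(M))
15*E(9) = 15*(-3 - 10*sqrt(9)) = 15*(-3 - 10*3) = 15*(-3 - 30) = 15*(-33) = -495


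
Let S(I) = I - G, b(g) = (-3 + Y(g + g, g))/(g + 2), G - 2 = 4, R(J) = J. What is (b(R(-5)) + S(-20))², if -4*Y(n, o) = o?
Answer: 93025/144 ≈ 646.01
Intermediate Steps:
Y(n, o) = -o/4
G = 6 (G = 2 + 4 = 6)
b(g) = (-3 - g/4)/(2 + g) (b(g) = (-3 - g/4)/(g + 2) = (-3 - g/4)/(2 + g))
S(I) = -6 + I (S(I) = I - 1*6 = I - 6 = -6 + I)
(b(R(-5)) + S(-20))² = ((-12 - 1*(-5))/(4*(2 - 5)) + (-6 - 20))² = ((¼)*(-12 + 5)/(-3) - 26)² = ((¼)*(-⅓)*(-7) - 26)² = (7/12 - 26)² = (-305/12)² = 93025/144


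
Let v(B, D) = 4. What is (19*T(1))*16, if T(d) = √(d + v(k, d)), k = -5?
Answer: 304*√5 ≈ 679.76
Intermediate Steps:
T(d) = √(4 + d) (T(d) = √(d + 4) = √(4 + d))
(19*T(1))*16 = (19*√(4 + 1))*16 = (19*√5)*16 = 304*√5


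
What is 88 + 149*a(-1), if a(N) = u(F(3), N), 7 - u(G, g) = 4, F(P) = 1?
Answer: 535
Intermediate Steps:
u(G, g) = 3 (u(G, g) = 7 - 1*4 = 7 - 4 = 3)
a(N) = 3
88 + 149*a(-1) = 88 + 149*3 = 88 + 447 = 535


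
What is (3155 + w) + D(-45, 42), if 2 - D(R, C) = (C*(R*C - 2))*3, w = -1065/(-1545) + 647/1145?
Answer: 28487229251/117935 ≈ 2.4155e+5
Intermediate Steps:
w = 147936/117935 (w = -1065*(-1/1545) + 647*(1/1145) = 71/103 + 647/1145 = 147936/117935 ≈ 1.2544)
D(R, C) = 2 - 3*C*(-2 + C*R) (D(R, C) = 2 - C*(R*C - 2)*3 = 2 - C*(C*R - 2)*3 = 2 - C*(-2 + C*R)*3 = 2 - 3*C*(-2 + C*R))
(3155 + w) + D(-45, 42) = (3155 + 147936/117935) + (2 + 6*42 - 3*(-45)*42²) = 372232861/117935 + (2 + 252 - 3*(-45)*1764) = 372232861/117935 + (2 + 252 + 238140) = 372232861/117935 + 238394 = 28487229251/117935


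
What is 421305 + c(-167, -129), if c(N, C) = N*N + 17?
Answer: 449211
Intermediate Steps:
c(N, C) = 17 + N**2 (c(N, C) = N**2 + 17 = 17 + N**2)
421305 + c(-167, -129) = 421305 + (17 + (-167)**2) = 421305 + (17 + 27889) = 421305 + 27906 = 449211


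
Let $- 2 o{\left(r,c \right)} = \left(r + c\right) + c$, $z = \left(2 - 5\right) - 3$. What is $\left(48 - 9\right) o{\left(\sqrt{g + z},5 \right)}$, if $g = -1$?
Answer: $-195 - \frac{39 i \sqrt{7}}{2} \approx -195.0 - 51.592 i$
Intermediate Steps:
$z = -6$ ($z = -3 - 3 = -6$)
$o{\left(r,c \right)} = - c - \frac{r}{2}$ ($o{\left(r,c \right)} = - \frac{\left(r + c\right) + c}{2} = - \frac{\left(c + r\right) + c}{2} = - \frac{r + 2 c}{2} = - c - \frac{r}{2}$)
$\left(48 - 9\right) o{\left(\sqrt{g + z},5 \right)} = \left(48 - 9\right) \left(\left(-1\right) 5 - \frac{\sqrt{-1 - 6}}{2}\right) = 39 \left(-5 - \frac{\sqrt{-7}}{2}\right) = 39 \left(-5 - \frac{i \sqrt{7}}{2}\right) = -195 - \frac{39 i \sqrt{7}}{2}$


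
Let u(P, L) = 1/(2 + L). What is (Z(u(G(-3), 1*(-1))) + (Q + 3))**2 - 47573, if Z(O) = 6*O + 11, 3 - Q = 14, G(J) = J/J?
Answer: -47492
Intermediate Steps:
G(J) = 1
Q = -11 (Q = 3 - 1*14 = 3 - 14 = -11)
Z(O) = 11 + 6*O
(Z(u(G(-3), 1*(-1))) + (Q + 3))**2 - 47573 = ((11 + 6/(2 + 1*(-1))) + (-11 + 3))**2 - 47573 = ((11 + 6/(2 - 1)) - 8)**2 - 47573 = ((11 + 6/1) - 8)**2 - 47573 = ((11 + 6*1) - 8)**2 - 47573 = ((11 + 6) - 8)**2 - 47573 = (17 - 8)**2 - 47573 = 9**2 - 47573 = 81 - 47573 = -47492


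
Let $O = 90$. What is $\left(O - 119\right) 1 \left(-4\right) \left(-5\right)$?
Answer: $-580$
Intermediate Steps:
$\left(O - 119\right) 1 \left(-4\right) \left(-5\right) = \left(90 - 119\right) 1 \left(-4\right) \left(-5\right) = - 29 \left(\left(-4\right) \left(-5\right)\right) = \left(-29\right) 20 = -580$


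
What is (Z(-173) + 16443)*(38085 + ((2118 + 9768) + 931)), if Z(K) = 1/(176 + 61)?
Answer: 198364686784/237 ≈ 8.3698e+8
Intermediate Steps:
Z(K) = 1/237
(Z(-173) + 16443)*(38085 + ((2118 + 9768) + 931)) = (1/237 + 16443)*(38085 + ((2118 + 9768) + 931)) = 3896992*(38085 + (11886 + 931))/237 = 3896992*(38085 + 12817)/237 = (3896992/237)*50902 = 198364686784/237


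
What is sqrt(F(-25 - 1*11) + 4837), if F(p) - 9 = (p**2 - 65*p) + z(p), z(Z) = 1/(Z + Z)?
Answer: sqrt(1221406)/12 ≈ 92.098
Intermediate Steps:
z(Z) = 1/(2*Z)
F(p) = 9 + p**2 + 1/(2*p) - 65*p (F(p) = 9 + ((p**2 - 65*p) + 1/(2*p)) = 9 + (p**2 + 1/(2*p) - 65*p) = 9 + p**2 + 1/(2*p) - 65*p)
sqrt(F(-25 - 1*11) + 4837) = sqrt((9 + (-25 - 1*11)**2 + 1/(2*(-25 - 1*11)) - 65*(-25 - 1*11)) + 4837) = sqrt((9 + (-25 - 11)**2 + 1/(2*(-25 - 11)) - 65*(-25 - 11)) + 4837) = sqrt((9 + (-36)**2 + (1/2)/(-36) - 65*(-36)) + 4837) = sqrt((9 + 1296 + (1/2)*(-1/36) + 2340) + 4837) = sqrt((9 + 1296 - 1/72 + 2340) + 4837) = sqrt(262439/72 + 4837) = sqrt(610703/72) = sqrt(1221406)/12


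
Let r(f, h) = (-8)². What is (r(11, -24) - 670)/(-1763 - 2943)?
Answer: 303/2353 ≈ 0.12877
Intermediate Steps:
r(f, h) = 64
(r(11, -24) - 670)/(-1763 - 2943) = (64 - 670)/(-1763 - 2943) = -606/(-4706) = -606*(-1/4706) = 303/2353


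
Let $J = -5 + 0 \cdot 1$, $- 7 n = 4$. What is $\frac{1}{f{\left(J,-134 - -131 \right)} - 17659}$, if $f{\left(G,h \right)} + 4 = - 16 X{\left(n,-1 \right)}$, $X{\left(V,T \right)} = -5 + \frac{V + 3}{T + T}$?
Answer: $- \frac{7}{122945} \approx -5.6936 \cdot 10^{-5}$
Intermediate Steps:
$n = - \frac{4}{7}$ ($n = \left(- \frac{1}{7}\right) 4 = - \frac{4}{7} \approx -0.57143$)
$J = -5$ ($J = -5 + 0 = -5$)
$X{\left(V,T \right)} = -5 + \frac{3 + V}{2 T}$
$f{\left(G,h \right)} = \frac{668}{7}$ ($f{\left(G,h \right)} = -4 - 16 \frac{3 - \frac{4}{7} - -10}{2 \left(-1\right)} = -4 - 16 \cdot \frac{1}{2} \left(-1\right) \left(3 - \frac{4}{7} + 10\right) = -4 - 16 \cdot \frac{1}{2} \left(-1\right) \frac{87}{7} = -4 - - \frac{696}{7} = -4 + \frac{696}{7} = \frac{668}{7}$)
$\frac{1}{f{\left(J,-134 - -131 \right)} - 17659} = \frac{1}{\frac{668}{7} - 17659} = \frac{1}{- \frac{122945}{7}} = - \frac{7}{122945}$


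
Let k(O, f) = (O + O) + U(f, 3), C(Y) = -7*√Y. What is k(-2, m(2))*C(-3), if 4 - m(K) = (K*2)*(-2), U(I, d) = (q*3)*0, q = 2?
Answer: 28*I*√3 ≈ 48.497*I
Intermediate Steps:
U(I, d) = 0 (U(I, d) = (2*3)*0 = 6*0 = 0)
m(K) = 4 + 4*K (m(K) = 4 - K*2*(-2) = 4 - 2*K*(-2) = 4 - (-4)*K = 4 + 4*K)
k(O, f) = 2*O (k(O, f) = (O + O) + 0 = 2*O + 0 = 2*O)
k(-2, m(2))*C(-3) = (2*(-2))*(-7*I*√3) = -(-28)*I*√3 = 28*I*√3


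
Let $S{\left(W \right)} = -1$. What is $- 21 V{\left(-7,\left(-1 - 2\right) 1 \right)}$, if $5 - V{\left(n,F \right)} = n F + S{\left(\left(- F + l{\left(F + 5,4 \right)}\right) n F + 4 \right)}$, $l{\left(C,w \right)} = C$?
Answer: $315$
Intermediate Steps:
$V{\left(n,F \right)} = 6 - F n$ ($V{\left(n,F \right)} = 5 - \left(n F - 1\right) = 5 - \left(F n - 1\right) = 5 - \left(-1 + F n\right) = 6 - F n$)
$- 21 V{\left(-7,\left(-1 - 2\right) 1 \right)} = - 21 \left(6 - \left(-1 - 2\right) 1 \left(-7\right)\right) = - 21 \left(6 - \left(-3\right) 1 \left(-7\right)\right) = - 21 \left(6 - \left(-3\right) \left(-7\right)\right) = - 21 \left(6 - 21\right) = \left(-21\right) \left(-15\right) = 315$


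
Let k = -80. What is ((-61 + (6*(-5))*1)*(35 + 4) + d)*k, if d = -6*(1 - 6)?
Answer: 281520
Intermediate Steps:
d = 30 (d = -6*(-5) = 30)
((-61 + (6*(-5))*1)*(35 + 4) + d)*k = ((-61 + (6*(-5))*1)*(35 + 4) + 30)*(-80) = ((-61 - 30*1)*39 + 30)*(-80) = ((-61 - 30)*39 + 30)*(-80) = (-91*39 + 30)*(-80) = (-3549 + 30)*(-80) = -3519*(-80) = 281520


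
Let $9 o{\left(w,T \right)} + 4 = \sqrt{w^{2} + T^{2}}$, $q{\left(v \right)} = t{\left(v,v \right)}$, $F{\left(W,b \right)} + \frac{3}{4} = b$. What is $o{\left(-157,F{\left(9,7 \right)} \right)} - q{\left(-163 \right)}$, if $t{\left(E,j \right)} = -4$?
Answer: $\frac{32}{9} + \frac{\sqrt{395009}}{36} \approx 21.014$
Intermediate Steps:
$F{\left(W,b \right)} = - \frac{3}{4} + b$
$q{\left(v \right)} = -4$
$o{\left(w,T \right)} = - \frac{4}{9} + \frac{\sqrt{T^{2} + w^{2}}}{9}$ ($o{\left(w,T \right)} = - \frac{4}{9} + \frac{\sqrt{w^{2} + T^{2}}}{9} = - \frac{4}{9} + \frac{\sqrt{T^{2} + w^{2}}}{9}$)
$o{\left(-157,F{\left(9,7 \right)} \right)} - q{\left(-163 \right)} = \left(- \frac{4}{9} + \frac{\sqrt{\left(- \frac{3}{4} + 7\right)^{2} + \left(-157\right)^{2}}}{9}\right) - -4 = \left(- \frac{4}{9} + \frac{\sqrt{\left(\frac{25}{4}\right)^{2} + 24649}}{9}\right) + 4 = \left(- \frac{4}{9} + \frac{\sqrt{\frac{625}{16} + 24649}}{9}\right) + 4 = \left(- \frac{4}{9} + \frac{\sqrt{\frac{395009}{16}}}{9}\right) + 4 = \left(- \frac{4}{9} + \frac{\frac{1}{4} \sqrt{395009}}{9}\right) + 4 = \left(- \frac{4}{9} + \frac{\sqrt{395009}}{36}\right) + 4 = \frac{32}{9} + \frac{\sqrt{395009}}{36}$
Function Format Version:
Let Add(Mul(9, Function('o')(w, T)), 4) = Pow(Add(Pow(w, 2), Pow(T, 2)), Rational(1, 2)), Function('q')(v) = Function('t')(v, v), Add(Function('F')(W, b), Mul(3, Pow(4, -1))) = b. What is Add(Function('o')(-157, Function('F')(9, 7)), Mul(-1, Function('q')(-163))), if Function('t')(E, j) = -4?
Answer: Add(Rational(32, 9), Mul(Rational(1, 36), Pow(395009, Rational(1, 2)))) ≈ 21.014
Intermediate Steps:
Function('F')(W, b) = Add(Rational(-3, 4), b)
Function('q')(v) = -4
Function('o')(w, T) = Add(Rational(-4, 9), Mul(Rational(1, 9), Pow(Add(Pow(T, 2), Pow(w, 2)), Rational(1, 2)))) (Function('o')(w, T) = Add(Rational(-4, 9), Mul(Rational(1, 9), Pow(Add(Pow(w, 2), Pow(T, 2)), Rational(1, 2)))) = Add(Rational(-4, 9), Mul(Rational(1, 9), Pow(Add(Pow(T, 2), Pow(w, 2)), Rational(1, 2)))))
Add(Function('o')(-157, Function('F')(9, 7)), Mul(-1, Function('q')(-163))) = Add(Add(Rational(-4, 9), Mul(Rational(1, 9), Pow(Add(Pow(Add(Rational(-3, 4), 7), 2), Pow(-157, 2)), Rational(1, 2)))), Mul(-1, -4)) = Add(Add(Rational(-4, 9), Mul(Rational(1, 9), Pow(Add(Pow(Rational(25, 4), 2), 24649), Rational(1, 2)))), 4) = Add(Add(Rational(-4, 9), Mul(Rational(1, 9), Pow(Add(Rational(625, 16), 24649), Rational(1, 2)))), 4) = Add(Add(Rational(-4, 9), Mul(Rational(1, 9), Pow(Rational(395009, 16), Rational(1, 2)))), 4) = Add(Add(Rational(-4, 9), Mul(Rational(1, 9), Mul(Rational(1, 4), Pow(395009, Rational(1, 2))))), 4) = Add(Add(Rational(-4, 9), Mul(Rational(1, 36), Pow(395009, Rational(1, 2)))), 4) = Add(Rational(32, 9), Mul(Rational(1, 36), Pow(395009, Rational(1, 2))))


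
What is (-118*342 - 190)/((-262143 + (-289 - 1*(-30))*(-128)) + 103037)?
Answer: 20273/62977 ≈ 0.32191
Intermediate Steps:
(-118*342 - 190)/((-262143 + (-289 - 1*(-30))*(-128)) + 103037) = (-40356 - 190)/((-262143 + (-289 + 30)*(-128)) + 103037) = -40546/((-262143 - 259*(-128)) + 103037) = -40546/((-262143 + 33152) + 103037) = -40546/(-228991 + 103037) = -40546/(-125954) = -40546*(-1/125954) = 20273/62977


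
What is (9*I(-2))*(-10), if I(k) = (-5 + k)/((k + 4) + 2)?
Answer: 315/2 ≈ 157.50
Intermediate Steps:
I(k) = (-5 + k)/(6 + k) (I(k) = (-5 + k)/((4 + k) + 2) = (-5 + k)/(6 + k))
(9*I(-2))*(-10) = (9*((-5 - 2)/(6 - 2)))*(-10) = (9*(-7/4))*(-10) = -63/4*(-10) = 315/2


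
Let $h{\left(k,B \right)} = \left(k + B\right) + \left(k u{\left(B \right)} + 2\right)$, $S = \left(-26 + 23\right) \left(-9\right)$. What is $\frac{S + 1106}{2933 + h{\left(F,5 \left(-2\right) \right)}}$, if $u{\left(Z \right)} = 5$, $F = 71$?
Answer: $\frac{1133}{3351} \approx 0.33811$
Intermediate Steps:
$S = 27$ ($S = \left(-3\right) \left(-9\right) = 27$)
$h{\left(k,B \right)} = 2 + B + 6 k$ ($h{\left(k,B \right)} = \left(k + B\right) + \left(k 5 + 2\right) = \left(B + k\right) + \left(5 k + 2\right) = \left(B + k\right) + \left(2 + 5 k\right) = 2 + B + 6 k$)
$\frac{S + 1106}{2933 + h{\left(F,5 \left(-2\right) \right)}} = \frac{27 + 1106}{2933 + \left(2 + 5 \left(-2\right) + 6 \cdot 71\right)} = \frac{1133}{2933 + \left(2 - 10 + 426\right)} = \frac{1133}{2933 + 418} = \frac{1133}{3351}$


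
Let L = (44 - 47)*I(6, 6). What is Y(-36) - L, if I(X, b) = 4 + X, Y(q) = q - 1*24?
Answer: -30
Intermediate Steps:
Y(q) = -24 + q (Y(q) = q - 24 = -24 + q)
L = -30 (L = (44 - 47)*(4 + 6) = -3*10 = -30)
Y(-36) - L = (-24 - 36) - 1*(-30) = -60 + 30 = -30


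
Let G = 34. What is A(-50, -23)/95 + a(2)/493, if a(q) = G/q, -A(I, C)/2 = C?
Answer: 1429/2755 ≈ 0.51869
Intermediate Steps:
A(I, C) = -2*C
a(q) = 34/q
A(-50, -23)/95 + a(2)/493 = -2*(-23)/95 + (34/2)/493 = 46*(1/95) + (34*(1/2))*(1/493) = 46/95 + 17*(1/493) = 46/95 + 1/29 = 1429/2755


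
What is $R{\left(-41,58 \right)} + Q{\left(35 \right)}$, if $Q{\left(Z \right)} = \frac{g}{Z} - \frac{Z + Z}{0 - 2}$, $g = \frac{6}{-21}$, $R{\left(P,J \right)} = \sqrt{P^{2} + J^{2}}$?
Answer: $\frac{8573}{245} + \sqrt{5045} \approx 106.02$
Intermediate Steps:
$R{\left(P,J \right)} = \sqrt{J^{2} + P^{2}}$
$g = - \frac{2}{7}$ ($g = 6 \left(- \frac{1}{21}\right) = - \frac{2}{7} \approx -0.28571$)
$Q{\left(Z \right)} = Z - \frac{2}{7 Z}$ ($Q{\left(Z \right)} = - \frac{2}{7 Z} - \frac{Z + Z}{0 - 2} = - \frac{2}{7 Z} - \frac{2 Z}{-2} = - \frac{2}{7 Z} - 2 Z \left(- \frac{1}{2}\right) = - \frac{2}{7 Z} - - Z = - \frac{2}{7 Z} + Z = Z - \frac{2}{7 Z}$)
$R{\left(-41,58 \right)} + Q{\left(35 \right)} = \sqrt{58^{2} + \left(-41\right)^{2}} + \left(35 - \frac{2}{7 \cdot 35}\right) = \sqrt{3364 + 1681} + \left(35 - \frac{2}{245}\right) = \sqrt{5045} + \left(35 - \frac{2}{245}\right) = \sqrt{5045} + \frac{8573}{245} = \frac{8573}{245} + \sqrt{5045}$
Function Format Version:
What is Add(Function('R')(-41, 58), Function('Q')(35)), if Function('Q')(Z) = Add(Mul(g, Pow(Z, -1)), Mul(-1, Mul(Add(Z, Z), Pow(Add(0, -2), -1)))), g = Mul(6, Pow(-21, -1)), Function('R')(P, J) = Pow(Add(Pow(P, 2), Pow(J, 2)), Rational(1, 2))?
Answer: Add(Rational(8573, 245), Pow(5045, Rational(1, 2))) ≈ 106.02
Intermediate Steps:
Function('R')(P, J) = Pow(Add(Pow(J, 2), Pow(P, 2)), Rational(1, 2))
g = Rational(-2, 7) (g = Mul(6, Rational(-1, 21)) = Rational(-2, 7) ≈ -0.28571)
Function('Q')(Z) = Add(Z, Mul(Rational(-2, 7), Pow(Z, -1))) (Function('Q')(Z) = Add(Mul(Rational(-2, 7), Pow(Z, -1)), Mul(-1, Mul(Add(Z, Z), Pow(Add(0, -2), -1)))) = Add(Mul(Rational(-2, 7), Pow(Z, -1)), Mul(-1, Mul(Mul(2, Z), Pow(-2, -1)))) = Add(Mul(Rational(-2, 7), Pow(Z, -1)), Mul(-1, Mul(Mul(2, Z), Rational(-1, 2)))) = Add(Mul(Rational(-2, 7), Pow(Z, -1)), Mul(-1, Mul(-1, Z))) = Add(Mul(Rational(-2, 7), Pow(Z, -1)), Z) = Add(Z, Mul(Rational(-2, 7), Pow(Z, -1))))
Add(Function('R')(-41, 58), Function('Q')(35)) = Add(Pow(Add(Pow(58, 2), Pow(-41, 2)), Rational(1, 2)), Add(35, Mul(Rational(-2, 7), Pow(35, -1)))) = Add(Pow(Add(3364, 1681), Rational(1, 2)), Add(35, Mul(Rational(-2, 7), Rational(1, 35)))) = Add(Pow(5045, Rational(1, 2)), Add(35, Rational(-2, 245))) = Add(Pow(5045, Rational(1, 2)), Rational(8573, 245)) = Add(Rational(8573, 245), Pow(5045, Rational(1, 2)))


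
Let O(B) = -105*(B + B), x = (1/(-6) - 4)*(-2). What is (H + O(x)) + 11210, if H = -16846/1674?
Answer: 7909597/837 ≈ 9449.9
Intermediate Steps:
x = 25/3 (x = (-⅙ - 4)*(-2) = -25/6*(-2) = 25/3 ≈ 8.3333)
H = -8423/837 (H = -16846*1/1674 = -8423/837 ≈ -10.063)
O(B) = -210*B
(H + O(x)) + 11210 = (-8423/837 - 210*25/3) + 11210 = (-8423/837 - 1750) + 11210 = -1473173/837 + 11210 = 7909597/837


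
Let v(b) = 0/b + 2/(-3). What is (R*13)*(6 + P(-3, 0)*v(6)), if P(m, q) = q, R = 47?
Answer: 3666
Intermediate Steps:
v(b) = -2/3 (v(b) = 0 + 2*(-1/3) = 0 - 2/3 = -2/3)
(R*13)*(6 + P(-3, 0)*v(6)) = (47*13)*(6 + 0*(-2/3)) = 611*(6 + 0) = 611*6 = 3666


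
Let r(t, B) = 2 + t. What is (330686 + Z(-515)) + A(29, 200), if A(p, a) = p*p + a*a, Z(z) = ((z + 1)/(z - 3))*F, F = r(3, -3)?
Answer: 96226778/259 ≈ 3.7153e+5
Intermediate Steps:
F = 5 (F = 2 + 3 = 5)
Z(z) = 5*(1 + z)/(-3 + z) (Z(z) = ((z + 1)/(z - 3))*5 = ((1 + z)/(-3 + z))*5 = 5*(1 + z)/(-3 + z))
A(p, a) = a² + p² (A(p, a) = p² + a² = a² + p²)
(330686 + Z(-515)) + A(29, 200) = (330686 + 5*(1 - 515)/(-3 - 515)) + (200² + 29²) = (330686 + 5*(-514)/(-518)) + (40000 + 841) = (330686 + 5*(-1/518)*(-514)) + 40841 = (330686 + 1285/259) + 40841 = 85648959/259 + 40841 = 96226778/259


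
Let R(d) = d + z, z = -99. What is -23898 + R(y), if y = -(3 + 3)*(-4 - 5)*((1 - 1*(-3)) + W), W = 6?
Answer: -23457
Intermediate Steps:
y = 540 (y = -(3 + 3)*(-4 - 5)*((1 - 1*(-3)) + 6) = -6*(-9*((1 + 3) + 6)) = -6*(-9*(4 + 6)) = -6*(-9*10) = -6*(-90) = -1*(-540) = 540)
R(d) = -99 + d (R(d) = d - 99 = -99 + d)
-23898 + R(y) = -23898 + (-99 + 540) = -23898 + 441 = -23457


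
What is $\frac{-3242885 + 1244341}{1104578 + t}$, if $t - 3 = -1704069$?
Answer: $\frac{124909}{37468} \approx 3.3338$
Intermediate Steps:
$t = -1704066$ ($t = 3 - 1704069 = -1704066$)
$\frac{-3242885 + 1244341}{1104578 + t} = \frac{-3242885 + 1244341}{1104578 - 1704066} = - \frac{1998544}{-599488} = \left(-1998544\right) \left(- \frac{1}{599488}\right) = \frac{124909}{37468}$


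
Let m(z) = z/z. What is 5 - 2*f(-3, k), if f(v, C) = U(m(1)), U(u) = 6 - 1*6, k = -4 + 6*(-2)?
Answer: 5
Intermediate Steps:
m(z) = 1
k = -16 (k = -4 - 12 = -16)
U(u) = 0 (U(u) = 6 - 6 = 0)
f(v, C) = 0
5 - 2*f(-3, k) = 5 - 2*0 = 5 + 0 = 5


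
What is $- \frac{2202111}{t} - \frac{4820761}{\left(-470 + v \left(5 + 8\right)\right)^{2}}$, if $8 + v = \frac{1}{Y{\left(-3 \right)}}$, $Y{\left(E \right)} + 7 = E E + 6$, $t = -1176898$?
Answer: $- \frac{16680769612339}{1298752842022} \approx -12.844$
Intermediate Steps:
$Y{\left(E \right)} = -1 + E^{2}$ ($Y{\left(E \right)} = -7 + \left(E E + 6\right) = -7 + \left(E^{2} + 6\right) = -7 + \left(6 + E^{2}\right) = -1 + E^{2}$)
$v = - \frac{63}{8}$ ($v = -8 + \frac{1}{-1 + \left(-3\right)^{2}} = -8 + \frac{1}{-1 + 9} = -8 + \frac{1}{8} = - \frac{63}{8} \approx -7.875$)
$- \frac{2202111}{t} - \frac{4820761}{\left(-470 + v \left(5 + 8\right)\right)^{2}} = - \frac{2202111}{-1176898} - \frac{4820761}{\left(-470 - \frac{63 \left(5 + 8\right)}{8}\right)^{2}} = \left(-2202111\right) \left(- \frac{1}{1176898}\right) - \frac{4820761}{\left(-470 - \frac{819}{8}\right)^{2}} = \frac{2202111}{1176898} - \frac{4820761}{\left(-470 - \frac{819}{8}\right)^{2}} = \frac{2202111}{1176898} - \frac{4820761}{\left(- \frac{4579}{8}\right)^{2}} = \frac{2202111}{1176898} - \frac{4820761}{\frac{20967241}{64}} = \frac{2202111}{1176898} - \frac{308528704}{20967241} = - \frac{16680769612339}{1298752842022}$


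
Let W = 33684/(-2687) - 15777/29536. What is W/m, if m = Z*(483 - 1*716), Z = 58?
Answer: 1037283423/1072514717248 ≈ 0.00096715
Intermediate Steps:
m = -13514 (m = 58*(483 - 1*716) = 58*(483 - 716) = 58*(-233) = -13514)
W = -1037283423/79363232 (W = 33684*(-1/2687) - 15777*1/29536 = -33684/2687 - 15777/29536 = -1037283423/79363232 ≈ -13.070)
W/m = -1037283423/79363232/(-13514) = -1037283423/79363232*(-1/13514) = 1037283423/1072514717248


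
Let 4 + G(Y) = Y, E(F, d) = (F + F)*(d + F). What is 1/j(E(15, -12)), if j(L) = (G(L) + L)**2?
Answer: 1/30976 ≈ 3.2283e-5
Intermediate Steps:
E(F, d) = 2*F*(F + d) (E(F, d) = (2*F)*(F + d) = 2*F*(F + d))
G(Y) = -4 + Y
j(L) = (-4 + 2*L)**2 (j(L) = ((-4 + L) + L)**2 = (-4 + 2*L)**2)
1/j(E(15, -12)) = 1/(4*(-2 + 2*15*(15 - 12))**2) = 1/(4*(-2 + 2*15*3)**2) = 1/(4*(-2 + 90)**2) = 1/(4*88**2) = 1/(4*7744) = 1/30976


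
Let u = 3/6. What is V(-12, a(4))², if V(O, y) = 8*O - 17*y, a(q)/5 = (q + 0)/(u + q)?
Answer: 2383936/81 ≈ 29431.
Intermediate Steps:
u = ½ (u = 3*(⅙) = ½ ≈ 0.50000)
a(q) = 5*q/(½ + q) (a(q) = 5*((q + 0)/(½ + q)) = 5*(q/(½ + q)) = 5*q/(½ + q))
V(O, y) = -17*y + 8*O
V(-12, a(4))² = (-170*4/(1 + 2*4) + 8*(-12))² = (-170*4/(1 + 8) - 96)² = (-170*4/9 - 96)² = (-17*40/9 - 96)² = (-680/9 - 96)² = (-1544/9)² = 2383936/81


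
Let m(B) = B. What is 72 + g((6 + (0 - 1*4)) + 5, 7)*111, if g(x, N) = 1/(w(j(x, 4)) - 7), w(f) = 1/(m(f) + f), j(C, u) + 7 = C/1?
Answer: 72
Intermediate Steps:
j(C, u) = -7 + C (j(C, u) = -7 + C/1 = -7 + C*1 = -7 + C)
w(f) = 1/(2*f) (w(f) = 1/(f + f) = 1/(2*f))
g(x, N) = 1/(-7 + 1/(2*(-7 + x))) (g(x, N) = 1/(1/(2*(-7 + x)) - 7) = 1/(-7 + 1/(2*(-7 + x))))
72 + g((6 + (0 - 1*4)) + 5, 7)*111 = 72 + (2*(7 - ((6 + (0 - 1*4)) + 5))/(-99 + 14*((6 + (0 - 1*4)) + 5)))*111 = 72 + (2*(7 - ((6 + (0 - 4)) + 5))/(-99 + 14*((6 + (0 - 4)) + 5)))*111 = 72 + (2*(7 - ((6 - 4) + 5))/(-99 + 14*((6 - 4) + 5)))*111 = 72 + (2*(7 - (2 + 5))/(-99 + 14*(2 + 5)))*111 = 72 + (2*(7 - 1*7)/(-99 + 14*7))*111 = 72 + (2*(7 - 7)/(-99 + 98))*111 = 72 + (2*0/(-1))*111 = 72 + (2*(-1)*0)*111 = 72 + 0*111 = 72 + 0 = 72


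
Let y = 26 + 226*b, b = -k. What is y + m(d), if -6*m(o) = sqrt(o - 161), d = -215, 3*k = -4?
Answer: 982/3 - I*sqrt(94)/3 ≈ 327.33 - 3.2318*I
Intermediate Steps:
k = -4/3 (k = (1/3)*(-4) = -4/3 ≈ -1.3333)
b = 4/3 (b = -1*(-4/3) = 4/3 ≈ 1.3333)
y = 982/3 (y = 26 + 226*(4/3) = 26 + 904/3 = 982/3 ≈ 327.33)
m(o) = -sqrt(-161 + o)/6 (m(o) = -sqrt(o - 161)/6 = -sqrt(-161 + o)/6)
y + m(d) = 982/3 - sqrt(-161 - 215)/6 = 982/3 - I*sqrt(94)/3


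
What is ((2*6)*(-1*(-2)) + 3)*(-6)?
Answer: -162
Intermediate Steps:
((2*6)*(-1*(-2)) + 3)*(-6) = (12*2 + 3)*(-6) = (24 + 3)*(-6) = 27*(-6) = -162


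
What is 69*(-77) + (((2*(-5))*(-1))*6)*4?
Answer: -5073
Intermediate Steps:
69*(-77) + (((2*(-5))*(-1))*6)*4 = -5313 + (-10*(-1)*6)*4 = -5313 + (10*6)*4 = -5313 + 60*4 = -5313 + 240 = -5073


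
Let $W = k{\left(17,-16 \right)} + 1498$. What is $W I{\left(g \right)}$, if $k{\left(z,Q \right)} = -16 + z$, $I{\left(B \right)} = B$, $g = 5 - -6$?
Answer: $16489$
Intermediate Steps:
$g = 11$ ($g = 5 + 6 = 11$)
$W = 1499$ ($W = \left(-16 + 17\right) + 1498 = 1 + 1498 = 1499$)
$W I{\left(g \right)} = 1499 \cdot 11 = 16489$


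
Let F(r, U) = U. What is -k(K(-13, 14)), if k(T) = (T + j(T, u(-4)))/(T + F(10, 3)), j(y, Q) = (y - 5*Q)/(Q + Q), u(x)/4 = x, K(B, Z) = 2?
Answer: 9/80 ≈ 0.11250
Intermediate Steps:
u(x) = 4*x
j(y, Q) = (y - 5*Q)/(2*Q) (j(y, Q) = (y - 5*Q)/((2*Q)) = (y - 5*Q)*(1/(2*Q)) = (y - 5*Q)/(2*Q))
k(T) = (-5/2 + 31*T/32)/(3 + T) (k(T) = (T + (T - 20*(-4))/(2*((4*(-4)))))/(T + 3) = (T + (1/2)*(T - 5*(-16))/(-16))/(3 + T) = (T + (1/2)*(-1/16)*(T + 80))/(3 + T) = (T + (1/2)*(-1/16)*(80 + T))/(3 + T) = (T + (-5/2 - T/32))/(3 + T) = (-5/2 + 31*T/32)/(3 + T))
-k(K(-13, 14)) = -(-80 + 31*2)/(32*(3 + 2)) = -(-80 + 62)/(32*5) = -(-18)/(32*5) = -1*(-9/80) = 9/80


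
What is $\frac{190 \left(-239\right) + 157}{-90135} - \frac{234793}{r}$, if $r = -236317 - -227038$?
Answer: $\frac{799369246}{30976395} \approx 25.806$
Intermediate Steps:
$r = -9279$ ($r = -236317 + 227038 = -9279$)
$\frac{190 \left(-239\right) + 157}{-90135} - \frac{234793}{r} = \frac{190 \left(-239\right) + 157}{-90135} - \frac{234793}{-9279} = \left(-45410 + 157\right) \left(- \frac{1}{90135}\right) - - \frac{234793}{9279} = \left(-45253\right) \left(- \frac{1}{90135}\right) + \frac{234793}{9279} = \frac{45253}{90135} + \frac{234793}{9279} = \frac{799369246}{30976395}$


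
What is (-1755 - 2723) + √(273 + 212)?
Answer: -4478 + √485 ≈ -4456.0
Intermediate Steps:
(-1755 - 2723) + √(273 + 212) = -4478 + √485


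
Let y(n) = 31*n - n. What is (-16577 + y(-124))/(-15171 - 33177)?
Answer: 20297/48348 ≈ 0.41981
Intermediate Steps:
y(n) = 30*n
(-16577 + y(-124))/(-15171 - 33177) = (-16577 + 30*(-124))/(-15171 - 33177) = (-16577 - 3720)/(-48348) = -20297*(-1/48348) = 20297/48348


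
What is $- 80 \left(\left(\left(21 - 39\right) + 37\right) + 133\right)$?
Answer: $-12160$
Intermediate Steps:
$- 80 \left(\left(\left(21 - 39\right) + 37\right) + 133\right) = - 80 \left(\left(-18 + 37\right) + 133\right) = - 80 \left(19 + 133\right) = \left(-80\right) 152 = -12160$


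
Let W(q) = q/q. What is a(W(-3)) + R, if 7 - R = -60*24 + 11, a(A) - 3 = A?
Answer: 1440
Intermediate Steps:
W(q) = 1
a(A) = 3 + A
R = 1436 (R = 7 - (-60*24 + 11) = 7 - (-1440 + 11) = 7 - 1*(-1429) = 7 + 1429 = 1436)
a(W(-3)) + R = (3 + 1) + 1436 = 4 + 1436 = 1440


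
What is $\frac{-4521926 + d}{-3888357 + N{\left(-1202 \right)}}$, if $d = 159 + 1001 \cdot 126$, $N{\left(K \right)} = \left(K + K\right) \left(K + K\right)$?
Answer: $- \frac{4395641}{1890859} \approx -2.3247$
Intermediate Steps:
$N{\left(K \right)} = 4 K^{2}$ ($N{\left(K \right)} = 2 K 2 K = 4 K^{2}$)
$d = 126285$ ($d = 159 + 126126 = 126285$)
$\frac{-4521926 + d}{-3888357 + N{\left(-1202 \right)}} = \frac{-4521926 + 126285}{-3888357 + 4 \left(-1202\right)^{2}} = - \frac{4395641}{-3888357 + 4 \cdot 1444804} = - \frac{4395641}{-3888357 + 5779216} = - \frac{4395641}{1890859}$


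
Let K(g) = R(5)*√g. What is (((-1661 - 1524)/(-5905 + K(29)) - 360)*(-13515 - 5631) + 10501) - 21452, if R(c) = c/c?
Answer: 119797354867757/17434498 - 30490005*√29/17434498 ≈ 6.8713e+6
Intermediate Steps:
R(c) = 1
K(g) = √g (K(g) = 1*√g = √g)
(((-1661 - 1524)/(-5905 + K(29)) - 360)*(-13515 - 5631) + 10501) - 21452 = (((-1661 - 1524)/(-5905 + √29) - 360)*(-13515 - 5631) + 10501) - 21452 = ((-3185/(-5905 + √29) - 360)*(-19146) + 10501) - 21452 = ((-360 - 3185/(-5905 + √29))*(-19146) + 10501) - 21452 = ((6892560 + 60980010/(-5905 + √29)) + 10501) - 21452 = (6903061 + 60980010/(-5905 + √29)) - 21452 = 6881609 + 60980010/(-5905 + √29)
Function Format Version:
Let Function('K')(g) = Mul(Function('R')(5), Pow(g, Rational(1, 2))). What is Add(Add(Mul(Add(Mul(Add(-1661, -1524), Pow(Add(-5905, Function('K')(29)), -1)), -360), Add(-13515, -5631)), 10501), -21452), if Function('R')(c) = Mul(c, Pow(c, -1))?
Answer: Add(Rational(119797354867757, 17434498), Mul(Rational(-30490005, 17434498), Pow(29, Rational(1, 2)))) ≈ 6.8713e+6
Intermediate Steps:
Function('R')(c) = 1
Function('K')(g) = Pow(g, Rational(1, 2)) (Function('K')(g) = Mul(1, Pow(g, Rational(1, 2))) = Pow(g, Rational(1, 2)))
Add(Add(Mul(Add(Mul(Add(-1661, -1524), Pow(Add(-5905, Function('K')(29)), -1)), -360), Add(-13515, -5631)), 10501), -21452) = Add(Add(Mul(Add(Mul(Add(-1661, -1524), Pow(Add(-5905, Pow(29, Rational(1, 2))), -1)), -360), Add(-13515, -5631)), 10501), -21452) = Add(Add(Mul(Add(Mul(-3185, Pow(Add(-5905, Pow(29, Rational(1, 2))), -1)), -360), -19146), 10501), -21452) = Add(Add(Mul(Add(-360, Mul(-3185, Pow(Add(-5905, Pow(29, Rational(1, 2))), -1))), -19146), 10501), -21452) = Add(Add(Add(6892560, Mul(60980010, Pow(Add(-5905, Pow(29, Rational(1, 2))), -1))), 10501), -21452) = Add(Add(6903061, Mul(60980010, Pow(Add(-5905, Pow(29, Rational(1, 2))), -1))), -21452) = Add(6881609, Mul(60980010, Pow(Add(-5905, Pow(29, Rational(1, 2))), -1)))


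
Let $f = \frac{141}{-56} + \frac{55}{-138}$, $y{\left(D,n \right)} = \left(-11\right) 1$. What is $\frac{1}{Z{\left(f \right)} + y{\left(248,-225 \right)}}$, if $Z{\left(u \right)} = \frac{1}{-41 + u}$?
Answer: $- \frac{169693}{1870487} \approx -0.090721$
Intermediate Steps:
$y{\left(D,n \right)} = -11$
$f = - \frac{11269}{3864}$ ($f = 141 \left(- \frac{1}{56}\right) + 55 \left(- \frac{1}{138}\right) = - \frac{141}{56} - \frac{55}{138} = - \frac{11269}{3864} \approx -2.9164$)
$\frac{1}{Z{\left(f \right)} + y{\left(248,-225 \right)}} = \frac{1}{\frac{1}{-41 - \frac{11269}{3864}} - 11} = \frac{1}{\frac{1}{- \frac{169693}{3864}} - 11} = \frac{1}{- \frac{3864}{169693} - 11} = \frac{1}{- \frac{1870487}{169693}} = - \frac{169693}{1870487}$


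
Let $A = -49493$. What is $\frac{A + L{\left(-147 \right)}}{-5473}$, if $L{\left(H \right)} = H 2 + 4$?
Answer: $\frac{49783}{5473} \approx 9.0961$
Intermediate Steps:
$L{\left(H \right)} = 4 + 2 H$ ($L{\left(H \right)} = 2 H + 4 = 4 + 2 H$)
$\frac{A + L{\left(-147 \right)}}{-5473} = \frac{-49493 + \left(4 + 2 \left(-147\right)\right)}{-5473} = \left(-49493 + \left(4 - 294\right)\right) \left(- \frac{1}{5473}\right) = \left(-49493 - 290\right) \left(- \frac{1}{5473}\right) = \left(-49783\right) \left(- \frac{1}{5473}\right) = \frac{49783}{5473}$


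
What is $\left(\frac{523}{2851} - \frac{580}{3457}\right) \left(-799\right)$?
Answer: $- \frac{123390369}{9855907} \approx -12.519$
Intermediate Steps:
$\left(\frac{523}{2851} - \frac{580}{3457}\right) \left(-799\right) = \frac{154431}{9855907} \left(-799\right) = - \frac{123390369}{9855907}$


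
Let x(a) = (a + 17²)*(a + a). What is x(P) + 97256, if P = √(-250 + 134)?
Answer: 97024 + 1156*I*√29 ≈ 97024.0 + 6225.3*I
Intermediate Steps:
P = 2*I*√29 (P = √(-116) = 2*I*√29 ≈ 10.77*I)
x(a) = 2*a*(289 + a) (x(a) = (a + 289)*(2*a) = (289 + a)*(2*a) = 2*a*(289 + a))
x(P) + 97256 = 2*(2*I*√29)*(289 + 2*I*√29) + 97256 = 4*I*√29*(289 + 2*I*√29) + 97256 = 97256 + 4*I*√29*(289 + 2*I*√29)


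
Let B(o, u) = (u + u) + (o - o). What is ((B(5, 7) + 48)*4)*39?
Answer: 9672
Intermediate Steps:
B(o, u) = 2*u (B(o, u) = 2*u + 0 = 2*u)
((B(5, 7) + 48)*4)*39 = ((2*7 + 48)*4)*39 = ((14 + 48)*4)*39 = (62*4)*39 = 248*39 = 9672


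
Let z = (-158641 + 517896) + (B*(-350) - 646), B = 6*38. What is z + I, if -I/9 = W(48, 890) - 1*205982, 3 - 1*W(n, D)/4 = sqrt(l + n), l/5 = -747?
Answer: 2132539 + 36*I*sqrt(3687) ≈ 2.1325e+6 + 2185.9*I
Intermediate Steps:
l = -3735 (l = 5*(-747) = -3735)
B = 228
W(n, D) = 12 - 4*sqrt(-3735 + n)
I = 1853730 + 36*I*sqrt(3687) (I = -9*((12 - 4*sqrt(-3735 + 48)) - 1*205982) = -9*((12 - 4*I*sqrt(3687)) - 205982) = -9*(-205970 - 4*I*sqrt(3687)) = 1853730 + 36*I*sqrt(3687) ≈ 1.8537e+6 + 2185.9*I)
z = 278809 (z = (-158641 + 517896) + (228*(-350) - 646) = 359255 + (-79800 - 646) = 359255 - 80446 = 278809)
z + I = 278809 + (1853730 + 36*I*sqrt(3687)) = 2132539 + 36*I*sqrt(3687)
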